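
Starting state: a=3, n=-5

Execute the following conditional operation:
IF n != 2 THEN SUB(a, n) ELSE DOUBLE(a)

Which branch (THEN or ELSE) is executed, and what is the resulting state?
Branch: THEN, Final state: a=8, n=-5

Evaluating condition: n != 2
n = -5
Condition is True, so THEN branch executes
After SUB(a, n): a=8, n=-5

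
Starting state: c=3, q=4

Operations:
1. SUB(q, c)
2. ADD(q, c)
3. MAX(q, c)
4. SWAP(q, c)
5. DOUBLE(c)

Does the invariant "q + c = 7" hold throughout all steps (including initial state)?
No, violated after step 1

The invariant is violated after step 1.

State at each step:
Initial: c=3, q=4
After step 1: c=3, q=1
After step 2: c=3, q=4
After step 3: c=3, q=4
After step 4: c=4, q=3
After step 5: c=8, q=3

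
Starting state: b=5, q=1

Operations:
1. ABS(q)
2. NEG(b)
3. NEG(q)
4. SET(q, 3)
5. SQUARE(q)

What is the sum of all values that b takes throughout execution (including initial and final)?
-10

Values of b at each step:
Initial: b = 5
After step 1: b = 5
After step 2: b = -5
After step 3: b = -5
After step 4: b = -5
After step 5: b = -5
Sum = 5 + 5 + -5 + -5 + -5 + -5 = -10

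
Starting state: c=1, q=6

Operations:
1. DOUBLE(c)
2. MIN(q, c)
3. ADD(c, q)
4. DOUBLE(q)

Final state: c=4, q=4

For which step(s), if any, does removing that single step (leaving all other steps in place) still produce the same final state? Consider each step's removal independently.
None - removing any single step changes the final result

Testing removal of each single step:
Without step 1: final = c=2, q=2 (different)
Without step 2: final = c=8, q=12 (different)
Without step 3: final = c=2, q=4 (different)
Without step 4: final = c=4, q=2 (different)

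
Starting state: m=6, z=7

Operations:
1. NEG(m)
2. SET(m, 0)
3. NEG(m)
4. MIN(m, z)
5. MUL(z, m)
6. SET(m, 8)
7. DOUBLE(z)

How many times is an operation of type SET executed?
2

Counting SET operations:
Step 2: SET(m, 0) ← SET
Step 6: SET(m, 8) ← SET
Total: 2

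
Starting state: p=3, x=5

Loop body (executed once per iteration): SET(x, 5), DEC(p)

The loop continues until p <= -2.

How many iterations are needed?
5

Tracing iterations:
Initial: p=3, x=5
After iteration 1: p=2, x=5
After iteration 2: p=1, x=5
After iteration 3: p=0, x=5
After iteration 4: p=-1, x=5
After iteration 5: p=-2, x=5
p <= -2 now holds, so the loop exits after 5 iterations.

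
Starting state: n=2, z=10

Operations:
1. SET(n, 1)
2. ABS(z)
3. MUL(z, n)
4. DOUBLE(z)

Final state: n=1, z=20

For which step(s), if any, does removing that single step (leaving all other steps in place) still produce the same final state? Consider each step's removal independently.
Step(s) 2, 3

Testing removal of each single step:
Without step 1: final = n=2, z=40 (different)
Without step 2: final = n=1, z=20 (same)
Without step 3: final = n=1, z=20 (same)
Without step 4: final = n=1, z=10 (different)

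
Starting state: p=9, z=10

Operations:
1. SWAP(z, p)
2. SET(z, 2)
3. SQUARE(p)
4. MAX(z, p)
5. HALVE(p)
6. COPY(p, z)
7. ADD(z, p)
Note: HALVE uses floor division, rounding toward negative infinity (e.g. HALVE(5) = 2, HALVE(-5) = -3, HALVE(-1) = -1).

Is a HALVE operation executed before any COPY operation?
Yes

First HALVE: step 5
First COPY: step 6
Since 5 < 6, HALVE comes first.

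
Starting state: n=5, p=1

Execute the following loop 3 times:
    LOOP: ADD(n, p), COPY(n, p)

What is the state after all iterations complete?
n=1, p=1

Iteration trace:
Start: n=5, p=1
After iteration 1: n=1, p=1
After iteration 2: n=1, p=1
After iteration 3: n=1, p=1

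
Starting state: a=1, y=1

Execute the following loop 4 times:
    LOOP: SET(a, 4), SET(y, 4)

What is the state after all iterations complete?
a=4, y=4

Iteration trace:
Start: a=1, y=1
After iteration 1: a=4, y=4
After iteration 2: a=4, y=4
After iteration 3: a=4, y=4
After iteration 4: a=4, y=4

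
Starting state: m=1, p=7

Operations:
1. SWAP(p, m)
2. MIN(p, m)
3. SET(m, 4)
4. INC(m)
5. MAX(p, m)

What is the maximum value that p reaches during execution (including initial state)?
7

Values of p at each step:
Initial: p = 7 ← maximum
After step 1: p = 1
After step 2: p = 1
After step 3: p = 1
After step 4: p = 1
After step 5: p = 5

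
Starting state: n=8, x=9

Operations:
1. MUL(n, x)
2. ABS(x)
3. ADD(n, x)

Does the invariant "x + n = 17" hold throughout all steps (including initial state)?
No, violated after step 1

The invariant is violated after step 1.

State at each step:
Initial: n=8, x=9
After step 1: n=72, x=9
After step 2: n=72, x=9
After step 3: n=81, x=9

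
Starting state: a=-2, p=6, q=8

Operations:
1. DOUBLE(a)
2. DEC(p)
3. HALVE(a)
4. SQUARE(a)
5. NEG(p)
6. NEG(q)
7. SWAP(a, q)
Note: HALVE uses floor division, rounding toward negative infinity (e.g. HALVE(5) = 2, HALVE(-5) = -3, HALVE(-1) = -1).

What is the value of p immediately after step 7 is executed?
p = -5

Tracing p through execution:
Initial: p = 6
After step 1 (DOUBLE(a)): p = 6
After step 2 (DEC(p)): p = 5
After step 3 (HALVE(a)): p = 5
After step 4 (SQUARE(a)): p = 5
After step 5 (NEG(p)): p = -5
After step 6 (NEG(q)): p = -5
After step 7 (SWAP(a, q)): p = -5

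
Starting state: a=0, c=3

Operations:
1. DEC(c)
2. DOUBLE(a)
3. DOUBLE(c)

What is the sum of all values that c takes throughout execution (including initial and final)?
11

Values of c at each step:
Initial: c = 3
After step 1: c = 2
After step 2: c = 2
After step 3: c = 4
Sum = 3 + 2 + 2 + 4 = 11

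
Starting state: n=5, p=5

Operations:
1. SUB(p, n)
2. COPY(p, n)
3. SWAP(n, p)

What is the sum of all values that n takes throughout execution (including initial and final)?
20

Values of n at each step:
Initial: n = 5
After step 1: n = 5
After step 2: n = 5
After step 3: n = 5
Sum = 5 + 5 + 5 + 5 = 20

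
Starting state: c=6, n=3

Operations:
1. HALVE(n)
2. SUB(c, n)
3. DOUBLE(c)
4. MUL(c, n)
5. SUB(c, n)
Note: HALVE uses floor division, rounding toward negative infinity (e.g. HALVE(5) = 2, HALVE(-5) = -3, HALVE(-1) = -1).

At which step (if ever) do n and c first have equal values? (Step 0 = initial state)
Never

n and c never become equal during execution.

Comparing values at each step:
Initial: n=3, c=6
After step 1: n=1, c=6
After step 2: n=1, c=5
After step 3: n=1, c=10
After step 4: n=1, c=10
After step 5: n=1, c=9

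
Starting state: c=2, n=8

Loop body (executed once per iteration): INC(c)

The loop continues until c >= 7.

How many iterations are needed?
5

Tracing iterations:
Initial: c=2, n=8
After iteration 1: c=3, n=8
After iteration 2: c=4, n=8
After iteration 3: c=5, n=8
After iteration 4: c=6, n=8
After iteration 5: c=7, n=8
c >= 7 now holds, so the loop exits after 5 iterations.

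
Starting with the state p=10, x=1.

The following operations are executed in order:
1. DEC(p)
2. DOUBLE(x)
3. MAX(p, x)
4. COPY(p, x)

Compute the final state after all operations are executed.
{p: 2, x: 2}

Step-by-step execution:
Initial: p=10, x=1
After step 1 (DEC(p)): p=9, x=1
After step 2 (DOUBLE(x)): p=9, x=2
After step 3 (MAX(p, x)): p=9, x=2
After step 4 (COPY(p, x)): p=2, x=2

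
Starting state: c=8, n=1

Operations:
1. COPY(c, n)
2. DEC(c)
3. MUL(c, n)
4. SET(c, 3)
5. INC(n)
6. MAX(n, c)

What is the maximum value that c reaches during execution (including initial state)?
8

Values of c at each step:
Initial: c = 8 ← maximum
After step 1: c = 1
After step 2: c = 0
After step 3: c = 0
After step 4: c = 3
After step 5: c = 3
After step 6: c = 3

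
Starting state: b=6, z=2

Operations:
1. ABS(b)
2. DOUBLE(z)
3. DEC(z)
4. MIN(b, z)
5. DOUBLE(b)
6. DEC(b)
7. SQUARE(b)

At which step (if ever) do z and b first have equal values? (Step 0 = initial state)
Step 4

z and b first become equal after step 4.

Comparing values at each step:
Initial: z=2, b=6
After step 1: z=2, b=6
After step 2: z=4, b=6
After step 3: z=3, b=6
After step 4: z=3, b=3 ← equal!
After step 5: z=3, b=6
After step 6: z=3, b=5
After step 7: z=3, b=25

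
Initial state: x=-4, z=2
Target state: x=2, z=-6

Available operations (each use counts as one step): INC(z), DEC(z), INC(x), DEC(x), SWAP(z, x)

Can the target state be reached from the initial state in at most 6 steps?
Yes

Path (3 steps): DEC(x) → DEC(x) → SWAP(z, x)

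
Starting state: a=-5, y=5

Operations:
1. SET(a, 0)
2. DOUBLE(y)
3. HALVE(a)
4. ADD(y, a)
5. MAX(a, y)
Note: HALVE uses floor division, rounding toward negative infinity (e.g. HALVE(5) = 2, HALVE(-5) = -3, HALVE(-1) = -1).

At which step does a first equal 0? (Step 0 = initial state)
Step 1

Tracing a:
Initial: a = -5
After step 1: a = 0 ← first occurrence
After step 2: a = 0
After step 3: a = 0
After step 4: a = 0
After step 5: a = 10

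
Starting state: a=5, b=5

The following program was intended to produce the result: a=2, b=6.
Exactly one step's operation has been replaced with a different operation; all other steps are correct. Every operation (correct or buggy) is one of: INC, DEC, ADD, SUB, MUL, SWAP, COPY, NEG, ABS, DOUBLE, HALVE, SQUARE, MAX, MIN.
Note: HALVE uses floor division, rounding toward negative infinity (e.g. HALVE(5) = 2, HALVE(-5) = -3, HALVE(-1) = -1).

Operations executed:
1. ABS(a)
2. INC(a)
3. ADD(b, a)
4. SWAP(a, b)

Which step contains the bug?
Step 3

Trace with buggy code:
Initial: a=5, b=5
After step 1: a=5, b=5
After step 2: a=6, b=5
After step 3: a=6, b=11
After step 4: a=11, b=6
Actual final a=11, b=6 ≠ expected a=2, b=6.
Step 3 is the only position where a single-operation replacement can produce the expected result.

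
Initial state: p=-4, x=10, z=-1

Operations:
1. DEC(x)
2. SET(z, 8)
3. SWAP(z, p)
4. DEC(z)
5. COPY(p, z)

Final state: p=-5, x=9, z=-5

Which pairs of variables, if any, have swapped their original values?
None

Comparing initial and final values:
x: 10 → 9
z: -1 → -5
p: -4 → -5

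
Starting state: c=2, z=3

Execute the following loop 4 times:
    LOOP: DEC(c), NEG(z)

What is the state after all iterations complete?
c=-2, z=3

Iteration trace:
Start: c=2, z=3
After iteration 1: c=1, z=-3
After iteration 2: c=0, z=3
After iteration 3: c=-1, z=-3
After iteration 4: c=-2, z=3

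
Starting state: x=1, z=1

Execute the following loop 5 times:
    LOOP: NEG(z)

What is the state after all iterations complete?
x=1, z=-1

Iteration trace:
Start: x=1, z=1
After iteration 1: x=1, z=-1
After iteration 2: x=1, z=1
After iteration 3: x=1, z=-1
After iteration 4: x=1, z=1
After iteration 5: x=1, z=-1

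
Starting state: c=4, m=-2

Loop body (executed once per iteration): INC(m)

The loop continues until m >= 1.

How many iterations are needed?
3

Tracing iterations:
Initial: c=4, m=-2
After iteration 1: c=4, m=-1
After iteration 2: c=4, m=0
After iteration 3: c=4, m=1
m >= 1 now holds, so the loop exits after 3 iterations.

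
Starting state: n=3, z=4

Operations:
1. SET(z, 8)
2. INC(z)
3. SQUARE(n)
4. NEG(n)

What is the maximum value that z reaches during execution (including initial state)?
9

Values of z at each step:
Initial: z = 4
After step 1: z = 8
After step 2: z = 9 ← maximum
After step 3: z = 9
After step 4: z = 9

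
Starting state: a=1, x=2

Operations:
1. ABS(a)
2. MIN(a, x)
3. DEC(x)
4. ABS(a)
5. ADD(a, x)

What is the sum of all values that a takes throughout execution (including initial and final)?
7

Values of a at each step:
Initial: a = 1
After step 1: a = 1
After step 2: a = 1
After step 3: a = 1
After step 4: a = 1
After step 5: a = 2
Sum = 1 + 1 + 1 + 1 + 1 + 2 = 7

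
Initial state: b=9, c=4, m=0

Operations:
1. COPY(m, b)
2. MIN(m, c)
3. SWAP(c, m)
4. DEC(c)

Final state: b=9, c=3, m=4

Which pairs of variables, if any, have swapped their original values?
None

Comparing initial and final values:
b: 9 → 9
c: 4 → 3
m: 0 → 4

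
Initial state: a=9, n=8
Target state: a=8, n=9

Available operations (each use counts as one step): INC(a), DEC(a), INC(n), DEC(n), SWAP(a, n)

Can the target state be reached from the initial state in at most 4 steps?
Yes

Path (1 step): SWAP(a, n)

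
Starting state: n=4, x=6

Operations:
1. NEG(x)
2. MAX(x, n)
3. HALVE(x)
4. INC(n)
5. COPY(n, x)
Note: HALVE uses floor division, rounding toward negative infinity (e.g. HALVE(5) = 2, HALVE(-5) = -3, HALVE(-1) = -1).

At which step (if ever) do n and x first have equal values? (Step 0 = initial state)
Step 2

n and x first become equal after step 2.

Comparing values at each step:
Initial: n=4, x=6
After step 1: n=4, x=-6
After step 2: n=4, x=4 ← equal!
After step 3: n=4, x=2
After step 4: n=5, x=2
After step 5: n=2, x=2 ← equal!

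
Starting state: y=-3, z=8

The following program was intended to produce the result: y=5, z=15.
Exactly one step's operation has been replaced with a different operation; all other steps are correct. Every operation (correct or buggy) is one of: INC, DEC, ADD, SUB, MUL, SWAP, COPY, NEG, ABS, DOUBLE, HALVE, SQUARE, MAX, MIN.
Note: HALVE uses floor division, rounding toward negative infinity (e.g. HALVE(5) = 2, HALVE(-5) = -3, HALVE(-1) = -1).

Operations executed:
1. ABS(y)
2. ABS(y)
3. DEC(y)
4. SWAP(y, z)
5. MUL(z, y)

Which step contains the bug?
Step 3

Trace with buggy code:
Initial: y=-3, z=8
After step 1: y=3, z=8
After step 2: y=3, z=8
After step 3: y=2, z=8
After step 4: y=8, z=2
After step 5: y=8, z=16
Actual final y=8, z=16 ≠ expected y=5, z=15.
Step 3 is the only position where a single-operation replacement can produce the expected result.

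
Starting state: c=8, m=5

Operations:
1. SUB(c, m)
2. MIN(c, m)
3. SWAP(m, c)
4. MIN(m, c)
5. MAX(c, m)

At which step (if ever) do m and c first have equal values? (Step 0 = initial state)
Never

m and c never become equal during execution.

Comparing values at each step:
Initial: m=5, c=8
After step 1: m=5, c=3
After step 2: m=5, c=3
After step 3: m=3, c=5
After step 4: m=3, c=5
After step 5: m=3, c=5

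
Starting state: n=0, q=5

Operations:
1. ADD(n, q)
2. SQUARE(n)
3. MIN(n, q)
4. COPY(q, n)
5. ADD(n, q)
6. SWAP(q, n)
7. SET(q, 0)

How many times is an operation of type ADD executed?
2

Counting ADD operations:
Step 1: ADD(n, q) ← ADD
Step 5: ADD(n, q) ← ADD
Total: 2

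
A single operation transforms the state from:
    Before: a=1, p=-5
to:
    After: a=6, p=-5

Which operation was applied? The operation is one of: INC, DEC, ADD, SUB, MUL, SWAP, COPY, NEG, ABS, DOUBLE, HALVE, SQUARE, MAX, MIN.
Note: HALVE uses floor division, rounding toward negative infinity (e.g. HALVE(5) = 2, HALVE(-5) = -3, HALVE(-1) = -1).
SUB(a, p)

Analyzing the change:
Before: a=1, p=-5
After: a=6, p=-5
Variable a changed from 1 to 6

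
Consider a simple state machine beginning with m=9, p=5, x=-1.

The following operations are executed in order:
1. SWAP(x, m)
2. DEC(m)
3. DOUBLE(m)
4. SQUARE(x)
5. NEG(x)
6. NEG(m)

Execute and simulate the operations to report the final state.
{m: 4, p: 5, x: -81}

Step-by-step execution:
Initial: m=9, p=5, x=-1
After step 1 (SWAP(x, m)): m=-1, p=5, x=9
After step 2 (DEC(m)): m=-2, p=5, x=9
After step 3 (DOUBLE(m)): m=-4, p=5, x=9
After step 4 (SQUARE(x)): m=-4, p=5, x=81
After step 5 (NEG(x)): m=-4, p=5, x=-81
After step 6 (NEG(m)): m=4, p=5, x=-81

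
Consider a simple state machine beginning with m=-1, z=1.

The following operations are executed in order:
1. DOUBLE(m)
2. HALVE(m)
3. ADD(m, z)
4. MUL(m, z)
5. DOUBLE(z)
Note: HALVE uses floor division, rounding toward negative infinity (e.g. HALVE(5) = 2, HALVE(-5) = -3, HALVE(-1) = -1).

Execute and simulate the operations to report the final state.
{m: 0, z: 2}

Step-by-step execution:
Initial: m=-1, z=1
After step 1 (DOUBLE(m)): m=-2, z=1
After step 2 (HALVE(m)): m=-1, z=1
After step 3 (ADD(m, z)): m=0, z=1
After step 4 (MUL(m, z)): m=0, z=1
After step 5 (DOUBLE(z)): m=0, z=2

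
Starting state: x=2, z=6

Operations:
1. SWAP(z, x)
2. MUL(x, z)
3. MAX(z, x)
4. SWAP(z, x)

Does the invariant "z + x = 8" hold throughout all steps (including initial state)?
No, violated after step 2

The invariant is violated after step 2.

State at each step:
Initial: x=2, z=6
After step 1: x=6, z=2
After step 2: x=12, z=2
After step 3: x=12, z=12
After step 4: x=12, z=12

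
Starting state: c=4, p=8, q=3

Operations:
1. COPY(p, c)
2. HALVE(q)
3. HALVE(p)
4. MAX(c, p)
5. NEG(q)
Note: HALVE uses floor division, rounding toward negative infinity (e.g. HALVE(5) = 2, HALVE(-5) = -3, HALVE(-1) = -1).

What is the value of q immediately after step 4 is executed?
q = 1

Tracing q through execution:
Initial: q = 3
After step 1 (COPY(p, c)): q = 3
After step 2 (HALVE(q)): q = 1
After step 3 (HALVE(p)): q = 1
After step 4 (MAX(c, p)): q = 1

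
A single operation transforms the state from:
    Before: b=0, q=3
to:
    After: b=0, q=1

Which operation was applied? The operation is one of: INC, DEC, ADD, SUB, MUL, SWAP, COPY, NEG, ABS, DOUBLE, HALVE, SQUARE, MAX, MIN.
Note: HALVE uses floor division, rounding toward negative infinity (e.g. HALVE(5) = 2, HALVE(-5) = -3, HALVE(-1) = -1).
HALVE(q)

Analyzing the change:
Before: b=0, q=3
After: b=0, q=1
Variable q changed from 3 to 1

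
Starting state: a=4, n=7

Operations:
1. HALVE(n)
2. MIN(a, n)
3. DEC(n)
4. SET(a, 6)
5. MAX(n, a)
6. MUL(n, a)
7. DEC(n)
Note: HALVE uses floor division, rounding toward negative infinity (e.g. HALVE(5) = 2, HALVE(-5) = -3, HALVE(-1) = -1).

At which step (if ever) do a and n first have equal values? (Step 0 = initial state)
Step 2

a and n first become equal after step 2.

Comparing values at each step:
Initial: a=4, n=7
After step 1: a=4, n=3
After step 2: a=3, n=3 ← equal!
After step 3: a=3, n=2
After step 4: a=6, n=2
After step 5: a=6, n=6 ← equal!
After step 6: a=6, n=36
After step 7: a=6, n=35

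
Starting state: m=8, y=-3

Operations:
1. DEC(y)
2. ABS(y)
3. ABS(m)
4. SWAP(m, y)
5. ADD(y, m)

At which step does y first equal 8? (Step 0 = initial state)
Step 4

Tracing y:
Initial: y = -3
After step 1: y = -4
After step 2: y = 4
After step 3: y = 4
After step 4: y = 8 ← first occurrence
After step 5: y = 12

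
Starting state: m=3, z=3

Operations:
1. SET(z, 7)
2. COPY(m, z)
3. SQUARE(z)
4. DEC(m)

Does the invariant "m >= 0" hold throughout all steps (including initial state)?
Yes

The invariant holds at every step.

State at each step:
Initial: m=3, z=3
After step 1: m=3, z=7
After step 2: m=7, z=7
After step 3: m=7, z=49
After step 4: m=6, z=49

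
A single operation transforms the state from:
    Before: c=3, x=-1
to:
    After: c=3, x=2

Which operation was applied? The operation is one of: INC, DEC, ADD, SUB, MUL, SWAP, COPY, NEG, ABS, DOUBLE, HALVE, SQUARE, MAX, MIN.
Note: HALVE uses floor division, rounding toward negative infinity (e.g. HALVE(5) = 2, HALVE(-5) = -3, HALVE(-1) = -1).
ADD(x, c)

Analyzing the change:
Before: c=3, x=-1
After: c=3, x=2
Variable x changed from -1 to 2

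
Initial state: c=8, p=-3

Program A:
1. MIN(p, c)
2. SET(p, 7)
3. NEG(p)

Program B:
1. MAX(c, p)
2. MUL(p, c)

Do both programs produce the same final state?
No

Program A final state: c=8, p=-7
Program B final state: c=8, p=-24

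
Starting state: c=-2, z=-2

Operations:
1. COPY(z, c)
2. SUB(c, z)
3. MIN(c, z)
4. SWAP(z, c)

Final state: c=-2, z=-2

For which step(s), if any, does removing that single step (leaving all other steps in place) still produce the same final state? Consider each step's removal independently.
Step(s) 1, 2, 4

Testing removal of each single step:
Without step 1: final = c=-2, z=-2 (same)
Without step 2: final = c=-2, z=-2 (same)
Without step 3: final = c=-2, z=0 (different)
Without step 4: final = c=-2, z=-2 (same)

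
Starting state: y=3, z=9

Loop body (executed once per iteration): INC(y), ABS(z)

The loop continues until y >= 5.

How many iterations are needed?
2

Tracing iterations:
Initial: y=3, z=9
After iteration 1: y=4, z=9
After iteration 2: y=5, z=9
y >= 5 now holds, so the loop exits after 2 iterations.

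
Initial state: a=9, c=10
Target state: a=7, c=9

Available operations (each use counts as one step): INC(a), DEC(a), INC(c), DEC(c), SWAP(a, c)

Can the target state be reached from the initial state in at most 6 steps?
Yes

Path (3 steps): DEC(a) → DEC(a) → DEC(c)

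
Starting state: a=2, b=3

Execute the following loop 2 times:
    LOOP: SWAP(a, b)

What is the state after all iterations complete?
a=2, b=3

Iteration trace:
Start: a=2, b=3
After iteration 1: a=3, b=2
After iteration 2: a=2, b=3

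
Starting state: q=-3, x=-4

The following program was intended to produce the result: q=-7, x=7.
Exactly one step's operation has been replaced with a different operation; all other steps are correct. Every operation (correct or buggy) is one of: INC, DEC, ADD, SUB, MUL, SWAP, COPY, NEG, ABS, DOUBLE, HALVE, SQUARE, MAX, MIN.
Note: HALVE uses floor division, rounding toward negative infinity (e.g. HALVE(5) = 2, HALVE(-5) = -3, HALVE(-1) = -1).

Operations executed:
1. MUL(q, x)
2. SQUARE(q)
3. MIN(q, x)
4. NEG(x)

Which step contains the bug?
Step 1

Trace with buggy code:
Initial: q=-3, x=-4
After step 1: q=12, x=-4
After step 2: q=144, x=-4
After step 3: q=-4, x=-4
After step 4: q=-4, x=4
Actual final q=-4, x=4 ≠ expected q=-7, x=7.
Step 1 is the only position where a single-operation replacement can produce the expected result.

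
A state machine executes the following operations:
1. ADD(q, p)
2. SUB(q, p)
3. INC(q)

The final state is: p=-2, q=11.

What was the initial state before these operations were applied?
p=-2, q=10

Working backwards:
Final state: p=-2, q=11
Before step 3 (INC(q)): p=-2, q=10
Before step 2 (SUB(q, p)): p=-2, q=8
Before step 1 (ADD(q, p)): p=-2, q=10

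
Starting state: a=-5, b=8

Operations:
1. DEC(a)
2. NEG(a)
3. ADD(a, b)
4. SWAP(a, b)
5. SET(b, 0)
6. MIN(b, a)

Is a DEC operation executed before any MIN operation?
Yes

First DEC: step 1
First MIN: step 6
Since 1 < 6, DEC comes first.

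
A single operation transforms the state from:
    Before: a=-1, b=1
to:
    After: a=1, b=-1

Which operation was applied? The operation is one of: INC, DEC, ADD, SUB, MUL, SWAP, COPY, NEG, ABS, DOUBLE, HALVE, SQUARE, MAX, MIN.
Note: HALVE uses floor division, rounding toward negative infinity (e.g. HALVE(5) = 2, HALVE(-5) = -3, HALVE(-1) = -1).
SWAP(b, a)

Analyzing the change:
Before: a=-1, b=1
After: a=1, b=-1
Variable b changed from 1 to -1
Variable a changed from -1 to 1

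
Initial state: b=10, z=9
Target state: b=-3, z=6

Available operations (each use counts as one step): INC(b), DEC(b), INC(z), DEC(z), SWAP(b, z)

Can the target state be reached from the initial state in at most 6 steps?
No

The target state cannot be reached within 6 steps.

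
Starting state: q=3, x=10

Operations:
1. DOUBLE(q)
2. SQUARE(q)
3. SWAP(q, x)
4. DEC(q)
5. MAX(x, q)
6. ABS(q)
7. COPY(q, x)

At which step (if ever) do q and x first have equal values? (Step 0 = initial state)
Step 7

q and x first become equal after step 7.

Comparing values at each step:
Initial: q=3, x=10
After step 1: q=6, x=10
After step 2: q=36, x=10
After step 3: q=10, x=36
After step 4: q=9, x=36
After step 5: q=9, x=36
After step 6: q=9, x=36
After step 7: q=36, x=36 ← equal!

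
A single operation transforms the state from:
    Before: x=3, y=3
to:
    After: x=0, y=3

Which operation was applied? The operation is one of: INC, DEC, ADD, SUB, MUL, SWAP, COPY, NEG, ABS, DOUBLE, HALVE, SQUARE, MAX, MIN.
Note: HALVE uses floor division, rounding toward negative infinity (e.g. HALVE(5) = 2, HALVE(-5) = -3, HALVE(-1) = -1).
SUB(x, y)

Analyzing the change:
Before: x=3, y=3
After: x=0, y=3
Variable x changed from 3 to 0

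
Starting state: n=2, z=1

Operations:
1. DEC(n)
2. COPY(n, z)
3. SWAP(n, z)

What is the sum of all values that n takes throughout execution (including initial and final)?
5

Values of n at each step:
Initial: n = 2
After step 1: n = 1
After step 2: n = 1
After step 3: n = 1
Sum = 2 + 1 + 1 + 1 = 5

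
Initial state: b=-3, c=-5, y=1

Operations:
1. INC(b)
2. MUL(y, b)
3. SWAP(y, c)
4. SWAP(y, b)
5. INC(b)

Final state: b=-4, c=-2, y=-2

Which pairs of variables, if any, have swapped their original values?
None

Comparing initial and final values:
b: -3 → -4
c: -5 → -2
y: 1 → -2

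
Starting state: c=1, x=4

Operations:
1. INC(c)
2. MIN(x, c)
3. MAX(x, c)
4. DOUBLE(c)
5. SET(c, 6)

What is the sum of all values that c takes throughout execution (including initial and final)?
17

Values of c at each step:
Initial: c = 1
After step 1: c = 2
After step 2: c = 2
After step 3: c = 2
After step 4: c = 4
After step 5: c = 6
Sum = 1 + 2 + 2 + 2 + 4 + 6 = 17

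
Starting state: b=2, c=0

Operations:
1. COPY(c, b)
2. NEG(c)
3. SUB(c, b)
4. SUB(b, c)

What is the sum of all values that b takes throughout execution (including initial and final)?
14

Values of b at each step:
Initial: b = 2
After step 1: b = 2
After step 2: b = 2
After step 3: b = 2
After step 4: b = 6
Sum = 2 + 2 + 2 + 2 + 6 = 14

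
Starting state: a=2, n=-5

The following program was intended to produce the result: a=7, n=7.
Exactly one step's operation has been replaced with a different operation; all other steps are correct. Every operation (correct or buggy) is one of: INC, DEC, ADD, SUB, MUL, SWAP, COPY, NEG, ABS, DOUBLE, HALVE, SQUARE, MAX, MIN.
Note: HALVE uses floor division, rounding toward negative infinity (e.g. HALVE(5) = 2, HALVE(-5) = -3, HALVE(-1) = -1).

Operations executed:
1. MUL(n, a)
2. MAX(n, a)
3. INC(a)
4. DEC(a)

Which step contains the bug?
Step 1

Trace with buggy code:
Initial: a=2, n=-5
After step 1: a=2, n=-10
After step 2: a=2, n=2
After step 3: a=3, n=2
After step 4: a=2, n=2
Actual final a=2, n=2 ≠ expected a=7, n=7.
Step 1 is the only position where a single-operation replacement can produce the expected result.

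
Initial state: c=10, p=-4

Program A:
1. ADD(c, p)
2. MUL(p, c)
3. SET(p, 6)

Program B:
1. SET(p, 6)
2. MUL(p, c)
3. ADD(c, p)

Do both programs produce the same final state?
No

Program A final state: c=6, p=6
Program B final state: c=70, p=60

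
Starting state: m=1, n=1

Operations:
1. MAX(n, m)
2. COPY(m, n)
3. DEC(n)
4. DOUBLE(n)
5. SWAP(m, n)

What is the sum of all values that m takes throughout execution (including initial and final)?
5

Values of m at each step:
Initial: m = 1
After step 1: m = 1
After step 2: m = 1
After step 3: m = 1
After step 4: m = 1
After step 5: m = 0
Sum = 1 + 1 + 1 + 1 + 1 + 0 = 5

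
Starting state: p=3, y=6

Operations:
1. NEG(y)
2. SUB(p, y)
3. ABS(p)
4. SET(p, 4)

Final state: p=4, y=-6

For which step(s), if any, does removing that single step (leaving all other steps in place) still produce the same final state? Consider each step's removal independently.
Step(s) 2, 3

Testing removal of each single step:
Without step 1: final = p=4, y=6 (different)
Without step 2: final = p=4, y=-6 (same)
Without step 3: final = p=4, y=-6 (same)
Without step 4: final = p=9, y=-6 (different)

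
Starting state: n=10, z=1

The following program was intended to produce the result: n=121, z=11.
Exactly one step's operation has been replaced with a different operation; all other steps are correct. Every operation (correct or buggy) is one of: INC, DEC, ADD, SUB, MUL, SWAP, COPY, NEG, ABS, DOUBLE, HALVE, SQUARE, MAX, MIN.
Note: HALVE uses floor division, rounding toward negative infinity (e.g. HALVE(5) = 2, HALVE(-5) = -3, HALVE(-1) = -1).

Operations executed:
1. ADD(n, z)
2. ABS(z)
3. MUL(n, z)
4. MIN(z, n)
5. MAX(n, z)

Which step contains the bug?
Step 2

Trace with buggy code:
Initial: n=10, z=1
After step 1: n=11, z=1
After step 2: n=11, z=1
After step 3: n=11, z=1
After step 4: n=11, z=1
After step 5: n=11, z=1
Actual final n=11, z=1 ≠ expected n=121, z=11.
Step 2 is the only position where a single-operation replacement can produce the expected result.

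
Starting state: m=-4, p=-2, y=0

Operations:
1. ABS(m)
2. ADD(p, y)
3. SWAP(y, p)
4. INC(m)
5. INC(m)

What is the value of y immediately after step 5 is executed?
y = -2

Tracing y through execution:
Initial: y = 0
After step 1 (ABS(m)): y = 0
After step 2 (ADD(p, y)): y = 0
After step 3 (SWAP(y, p)): y = -2
After step 4 (INC(m)): y = -2
After step 5 (INC(m)): y = -2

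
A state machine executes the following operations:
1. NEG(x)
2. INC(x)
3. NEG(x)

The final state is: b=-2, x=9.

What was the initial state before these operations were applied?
b=-2, x=10

Working backwards:
Final state: b=-2, x=9
Before step 3 (NEG(x)): b=-2, x=-9
Before step 2 (INC(x)): b=-2, x=-10
Before step 1 (NEG(x)): b=-2, x=10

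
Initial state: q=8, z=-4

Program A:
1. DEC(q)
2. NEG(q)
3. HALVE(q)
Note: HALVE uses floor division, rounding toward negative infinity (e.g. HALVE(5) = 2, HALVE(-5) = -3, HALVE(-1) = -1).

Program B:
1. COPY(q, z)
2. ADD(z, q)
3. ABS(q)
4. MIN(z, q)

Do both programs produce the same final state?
No

Program A final state: q=-4, z=-4
Program B final state: q=4, z=-8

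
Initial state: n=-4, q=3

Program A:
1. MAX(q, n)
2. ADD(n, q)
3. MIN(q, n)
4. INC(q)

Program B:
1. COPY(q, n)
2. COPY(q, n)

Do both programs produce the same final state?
No

Program A final state: n=-1, q=0
Program B final state: n=-4, q=-4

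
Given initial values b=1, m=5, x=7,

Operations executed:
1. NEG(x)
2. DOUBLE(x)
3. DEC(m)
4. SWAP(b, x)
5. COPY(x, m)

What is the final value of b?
b = -14

Tracing execution:
Step 1: NEG(x) → b = 1
Step 2: DOUBLE(x) → b = 1
Step 3: DEC(m) → b = 1
Step 4: SWAP(b, x) → b = -14
Step 5: COPY(x, m) → b = -14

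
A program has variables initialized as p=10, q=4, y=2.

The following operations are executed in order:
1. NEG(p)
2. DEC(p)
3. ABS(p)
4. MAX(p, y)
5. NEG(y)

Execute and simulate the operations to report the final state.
{p: 11, q: 4, y: -2}

Step-by-step execution:
Initial: p=10, q=4, y=2
After step 1 (NEG(p)): p=-10, q=4, y=2
After step 2 (DEC(p)): p=-11, q=4, y=2
After step 3 (ABS(p)): p=11, q=4, y=2
After step 4 (MAX(p, y)): p=11, q=4, y=2
After step 5 (NEG(y)): p=11, q=4, y=-2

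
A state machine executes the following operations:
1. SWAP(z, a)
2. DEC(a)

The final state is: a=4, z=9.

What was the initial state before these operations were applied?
a=9, z=5

Working backwards:
Final state: a=4, z=9
Before step 2 (DEC(a)): a=5, z=9
Before step 1 (SWAP(z, a)): a=9, z=5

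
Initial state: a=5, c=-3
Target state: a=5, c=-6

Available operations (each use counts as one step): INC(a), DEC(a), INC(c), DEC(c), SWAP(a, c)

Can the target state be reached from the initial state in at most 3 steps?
Yes

Path (3 steps): DEC(c) → DEC(c) → DEC(c)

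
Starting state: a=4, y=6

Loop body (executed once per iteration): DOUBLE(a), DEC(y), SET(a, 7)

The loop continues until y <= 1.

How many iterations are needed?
5

Tracing iterations:
Initial: a=4, y=6
After iteration 1: a=7, y=5
After iteration 2: a=7, y=4
After iteration 3: a=7, y=3
After iteration 4: a=7, y=2
After iteration 5: a=7, y=1
y <= 1 now holds, so the loop exits after 5 iterations.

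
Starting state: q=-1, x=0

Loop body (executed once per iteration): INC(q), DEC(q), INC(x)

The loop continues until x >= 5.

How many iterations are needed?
5

Tracing iterations:
Initial: q=-1, x=0
After iteration 1: q=-1, x=1
After iteration 2: q=-1, x=2
After iteration 3: q=-1, x=3
After iteration 4: q=-1, x=4
After iteration 5: q=-1, x=5
x >= 5 now holds, so the loop exits after 5 iterations.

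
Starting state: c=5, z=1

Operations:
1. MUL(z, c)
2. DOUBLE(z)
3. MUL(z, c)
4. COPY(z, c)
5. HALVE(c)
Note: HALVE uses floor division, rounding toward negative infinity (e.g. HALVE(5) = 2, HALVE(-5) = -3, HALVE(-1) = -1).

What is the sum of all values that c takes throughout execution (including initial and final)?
27

Values of c at each step:
Initial: c = 5
After step 1: c = 5
After step 2: c = 5
After step 3: c = 5
After step 4: c = 5
After step 5: c = 2
Sum = 5 + 5 + 5 + 5 + 5 + 2 = 27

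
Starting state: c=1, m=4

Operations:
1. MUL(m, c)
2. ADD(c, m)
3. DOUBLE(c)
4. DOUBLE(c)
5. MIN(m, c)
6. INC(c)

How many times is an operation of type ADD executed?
1

Counting ADD operations:
Step 2: ADD(c, m) ← ADD
Total: 1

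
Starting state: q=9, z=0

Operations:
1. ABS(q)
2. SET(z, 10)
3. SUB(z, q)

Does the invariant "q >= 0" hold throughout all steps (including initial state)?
Yes

The invariant holds at every step.

State at each step:
Initial: q=9, z=0
After step 1: q=9, z=0
After step 2: q=9, z=10
After step 3: q=9, z=1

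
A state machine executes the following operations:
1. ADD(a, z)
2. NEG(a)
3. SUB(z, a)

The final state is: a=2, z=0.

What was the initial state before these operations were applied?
a=-4, z=2

Working backwards:
Final state: a=2, z=0
Before step 3 (SUB(z, a)): a=2, z=2
Before step 2 (NEG(a)): a=-2, z=2
Before step 1 (ADD(a, z)): a=-4, z=2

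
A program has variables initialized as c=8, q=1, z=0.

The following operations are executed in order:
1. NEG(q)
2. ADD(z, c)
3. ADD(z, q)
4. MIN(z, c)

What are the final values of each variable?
{c: 8, q: -1, z: 7}

Step-by-step execution:
Initial: c=8, q=1, z=0
After step 1 (NEG(q)): c=8, q=-1, z=0
After step 2 (ADD(z, c)): c=8, q=-1, z=8
After step 3 (ADD(z, q)): c=8, q=-1, z=7
After step 4 (MIN(z, c)): c=8, q=-1, z=7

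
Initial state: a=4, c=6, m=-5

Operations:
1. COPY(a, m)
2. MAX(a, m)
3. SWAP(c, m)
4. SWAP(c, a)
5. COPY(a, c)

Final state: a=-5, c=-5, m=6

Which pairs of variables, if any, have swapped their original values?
(m, c)

Comparing initial and final values:
a: 4 → -5
m: -5 → 6
c: 6 → -5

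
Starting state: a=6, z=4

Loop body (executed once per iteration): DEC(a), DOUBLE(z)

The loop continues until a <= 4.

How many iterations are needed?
2

Tracing iterations:
Initial: a=6, z=4
After iteration 1: a=5, z=8
After iteration 2: a=4, z=16
a <= 4 now holds, so the loop exits after 2 iterations.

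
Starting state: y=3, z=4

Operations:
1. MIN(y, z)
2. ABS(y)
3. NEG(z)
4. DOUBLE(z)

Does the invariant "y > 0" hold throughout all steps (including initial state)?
Yes

The invariant holds at every step.

State at each step:
Initial: y=3, z=4
After step 1: y=3, z=4
After step 2: y=3, z=4
After step 3: y=3, z=-4
After step 4: y=3, z=-8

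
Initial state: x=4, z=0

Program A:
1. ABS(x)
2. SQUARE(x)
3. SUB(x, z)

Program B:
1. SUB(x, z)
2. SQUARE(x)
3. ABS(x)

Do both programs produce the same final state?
Yes

Program A final state: x=16, z=0
Program B final state: x=16, z=0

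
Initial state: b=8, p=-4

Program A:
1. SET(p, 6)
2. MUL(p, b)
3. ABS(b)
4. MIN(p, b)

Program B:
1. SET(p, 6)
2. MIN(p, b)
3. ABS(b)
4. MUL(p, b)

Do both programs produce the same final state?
No

Program A final state: b=8, p=8
Program B final state: b=8, p=48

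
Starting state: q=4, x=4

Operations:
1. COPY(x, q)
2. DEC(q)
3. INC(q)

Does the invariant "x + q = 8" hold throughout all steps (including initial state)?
No, violated after step 2

The invariant is violated after step 2.

State at each step:
Initial: q=4, x=4
After step 1: q=4, x=4
After step 2: q=3, x=4
After step 3: q=4, x=4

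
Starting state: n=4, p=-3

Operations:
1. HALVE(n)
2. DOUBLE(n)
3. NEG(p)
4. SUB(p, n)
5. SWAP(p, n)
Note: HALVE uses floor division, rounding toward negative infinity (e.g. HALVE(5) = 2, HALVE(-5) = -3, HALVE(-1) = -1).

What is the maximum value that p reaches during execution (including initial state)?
4

Values of p at each step:
Initial: p = -3
After step 1: p = -3
After step 2: p = -3
After step 3: p = 3
After step 4: p = -1
After step 5: p = 4 ← maximum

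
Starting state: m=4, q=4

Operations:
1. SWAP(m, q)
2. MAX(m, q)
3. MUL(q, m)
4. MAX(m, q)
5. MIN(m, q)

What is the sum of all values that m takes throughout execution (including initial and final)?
48

Values of m at each step:
Initial: m = 4
After step 1: m = 4
After step 2: m = 4
After step 3: m = 4
After step 4: m = 16
After step 5: m = 16
Sum = 4 + 4 + 4 + 4 + 16 + 16 = 48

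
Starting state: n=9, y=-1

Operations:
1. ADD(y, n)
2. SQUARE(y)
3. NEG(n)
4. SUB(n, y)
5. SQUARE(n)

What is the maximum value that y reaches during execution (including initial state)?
64

Values of y at each step:
Initial: y = -1
After step 1: y = 8
After step 2: y = 64 ← maximum
After step 3: y = 64
After step 4: y = 64
After step 5: y = 64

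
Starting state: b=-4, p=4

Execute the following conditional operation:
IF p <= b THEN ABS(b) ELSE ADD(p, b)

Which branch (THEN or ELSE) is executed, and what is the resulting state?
Branch: ELSE, Final state: b=-4, p=0

Evaluating condition: p <= b
p = 4, b = -4
Condition is False, so ELSE branch executes
After ADD(p, b): b=-4, p=0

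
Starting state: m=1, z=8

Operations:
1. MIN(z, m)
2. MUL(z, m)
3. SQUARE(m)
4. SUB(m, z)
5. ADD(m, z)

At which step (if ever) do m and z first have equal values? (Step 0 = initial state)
Step 1

m and z first become equal after step 1.

Comparing values at each step:
Initial: m=1, z=8
After step 1: m=1, z=1 ← equal!
After step 2: m=1, z=1 ← equal!
After step 3: m=1, z=1 ← equal!
After step 4: m=0, z=1
After step 5: m=1, z=1 ← equal!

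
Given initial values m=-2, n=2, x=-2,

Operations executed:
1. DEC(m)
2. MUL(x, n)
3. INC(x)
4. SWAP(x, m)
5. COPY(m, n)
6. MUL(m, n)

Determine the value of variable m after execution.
m = 4

Tracing execution:
Step 1: DEC(m) → m = -3
Step 2: MUL(x, n) → m = -3
Step 3: INC(x) → m = -3
Step 4: SWAP(x, m) → m = -3
Step 5: COPY(m, n) → m = 2
Step 6: MUL(m, n) → m = 4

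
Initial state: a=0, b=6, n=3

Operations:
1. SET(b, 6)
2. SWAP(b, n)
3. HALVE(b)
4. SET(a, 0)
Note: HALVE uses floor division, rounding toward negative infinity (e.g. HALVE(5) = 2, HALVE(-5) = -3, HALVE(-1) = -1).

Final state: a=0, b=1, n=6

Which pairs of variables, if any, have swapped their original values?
None

Comparing initial and final values:
n: 3 → 6
a: 0 → 0
b: 6 → 1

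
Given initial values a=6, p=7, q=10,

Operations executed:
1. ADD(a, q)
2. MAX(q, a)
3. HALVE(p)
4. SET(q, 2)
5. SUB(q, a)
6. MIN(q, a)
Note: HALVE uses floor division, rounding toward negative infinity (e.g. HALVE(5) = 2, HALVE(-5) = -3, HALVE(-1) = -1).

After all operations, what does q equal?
q = -14

Tracing execution:
Step 1: ADD(a, q) → q = 10
Step 2: MAX(q, a) → q = 16
Step 3: HALVE(p) → q = 16
Step 4: SET(q, 2) → q = 2
Step 5: SUB(q, a) → q = -14
Step 6: MIN(q, a) → q = -14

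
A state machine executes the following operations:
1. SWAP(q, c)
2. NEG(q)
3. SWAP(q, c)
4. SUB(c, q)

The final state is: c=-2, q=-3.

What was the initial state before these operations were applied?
c=5, q=-3

Working backwards:
Final state: c=-2, q=-3
Before step 4 (SUB(c, q)): c=-5, q=-3
Before step 3 (SWAP(q, c)): c=-3, q=-5
Before step 2 (NEG(q)): c=-3, q=5
Before step 1 (SWAP(q, c)): c=5, q=-3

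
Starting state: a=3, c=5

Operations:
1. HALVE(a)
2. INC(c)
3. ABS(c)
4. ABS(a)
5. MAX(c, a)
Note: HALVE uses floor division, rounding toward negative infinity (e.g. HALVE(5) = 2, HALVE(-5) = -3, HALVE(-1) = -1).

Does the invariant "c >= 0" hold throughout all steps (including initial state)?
Yes

The invariant holds at every step.

State at each step:
Initial: a=3, c=5
After step 1: a=1, c=5
After step 2: a=1, c=6
After step 3: a=1, c=6
After step 4: a=1, c=6
After step 5: a=1, c=6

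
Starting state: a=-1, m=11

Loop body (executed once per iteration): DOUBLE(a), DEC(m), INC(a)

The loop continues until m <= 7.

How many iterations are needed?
4

Tracing iterations:
Initial: a=-1, m=11
After iteration 1: a=-1, m=10
After iteration 2: a=-1, m=9
After iteration 3: a=-1, m=8
After iteration 4: a=-1, m=7
m <= 7 now holds, so the loop exits after 4 iterations.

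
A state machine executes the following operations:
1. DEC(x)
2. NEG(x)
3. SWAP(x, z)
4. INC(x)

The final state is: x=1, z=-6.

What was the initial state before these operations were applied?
x=7, z=0

Working backwards:
Final state: x=1, z=-6
Before step 4 (INC(x)): x=0, z=-6
Before step 3 (SWAP(x, z)): x=-6, z=0
Before step 2 (NEG(x)): x=6, z=0
Before step 1 (DEC(x)): x=7, z=0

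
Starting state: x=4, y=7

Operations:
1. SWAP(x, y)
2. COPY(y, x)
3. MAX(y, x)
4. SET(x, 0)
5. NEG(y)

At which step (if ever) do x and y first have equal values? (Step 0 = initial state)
Step 2

x and y first become equal after step 2.

Comparing values at each step:
Initial: x=4, y=7
After step 1: x=7, y=4
After step 2: x=7, y=7 ← equal!
After step 3: x=7, y=7 ← equal!
After step 4: x=0, y=7
After step 5: x=0, y=-7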